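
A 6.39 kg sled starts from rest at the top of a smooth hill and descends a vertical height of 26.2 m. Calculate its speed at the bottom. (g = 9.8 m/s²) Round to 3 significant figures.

By conservation of mechanical energy, mgh = ½mv²
v = √(2gh) = √(2 × 9.8 × 26.2) = √513.52 = 22.66 m/s

v = 22.7 m/s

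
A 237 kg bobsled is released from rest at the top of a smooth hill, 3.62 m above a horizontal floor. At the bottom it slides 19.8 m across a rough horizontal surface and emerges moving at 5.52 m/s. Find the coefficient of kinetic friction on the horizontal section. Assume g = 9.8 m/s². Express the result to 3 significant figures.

Energy at the top = energy at the end + work done against friction:
mgh = ½mv² + μ_k m g d
mgh = 8407.8 J; ½mv² = 3610.7 J
W_f = 8407.8 − 3610.7 = 4797 J
μ_k = W_f/(mg·d) = 4797/(2323 × 19.8) = 0.1043

μ_k = 0.104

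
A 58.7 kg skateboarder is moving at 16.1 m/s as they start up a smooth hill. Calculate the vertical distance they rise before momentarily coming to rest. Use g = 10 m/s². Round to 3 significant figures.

By energy conservation, ½mv² = mgh
h = v²/(2g) = 16.1²/(2 × 10) = 12.96 m

h = 13.0 m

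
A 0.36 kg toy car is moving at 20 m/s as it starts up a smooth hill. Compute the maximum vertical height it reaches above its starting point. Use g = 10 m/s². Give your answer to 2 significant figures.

By energy conservation, ½mv² = mgh
h = v²/(2g) = 20²/(2 × 10) = 20.00 m

h = 20 m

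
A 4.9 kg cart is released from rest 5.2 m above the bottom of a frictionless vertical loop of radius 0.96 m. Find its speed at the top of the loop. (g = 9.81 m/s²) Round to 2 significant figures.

Energy conservation: mgh = ½mv_top² + mg(2r)
v_top² = 2g(h − 2r) = 2(9.81)(5.2 − 1.920) = 64.35
v_top = 8.022 m/s

v = 8.0 m/s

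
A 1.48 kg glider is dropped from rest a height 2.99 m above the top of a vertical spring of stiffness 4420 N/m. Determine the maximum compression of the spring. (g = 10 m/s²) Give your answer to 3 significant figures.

Measuring PE from the top of the relaxed spring, at max compression the glider has dropped H + x with zero KE, so:
mg(H + x) = ½kx²
½(4420)x² − (1.48)(10)x − (1.48)(10)(2.99) = 0
2210x² − 14.80x − 44.25 = 0
x = [14.80 + √(219.0 + 391188)]/(2 × 2210) = 0.1449 m

x = 0.145 m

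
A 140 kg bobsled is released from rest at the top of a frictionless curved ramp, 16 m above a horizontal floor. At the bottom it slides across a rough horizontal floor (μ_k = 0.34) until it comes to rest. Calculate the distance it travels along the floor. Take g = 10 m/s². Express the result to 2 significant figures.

Energy bookkeeping (friction removes W_f = μ_k N d):
At rest all PE has been dissipated by friction: mgh = μ_k m g d
d = h/μ_k = 16/0.34 = 47.06 m

d = 47 m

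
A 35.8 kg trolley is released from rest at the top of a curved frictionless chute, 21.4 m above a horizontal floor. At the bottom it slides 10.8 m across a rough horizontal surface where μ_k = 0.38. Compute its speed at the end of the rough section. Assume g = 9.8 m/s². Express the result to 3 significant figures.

Energy bookkeeping (friction removes W_f = μ_k N d):
mgh = ½mv² + μ_k m g d
W_f = μ_k mg d = (0.38)(35.8)(9.8)(10.8) = 1440 J
½mv² = mgh − W_f = 7508.0 − 1440 = 6068.1 J
v = √(2 × 6068.1/35.8) = 18.41 m/s

v = 18.4 m/s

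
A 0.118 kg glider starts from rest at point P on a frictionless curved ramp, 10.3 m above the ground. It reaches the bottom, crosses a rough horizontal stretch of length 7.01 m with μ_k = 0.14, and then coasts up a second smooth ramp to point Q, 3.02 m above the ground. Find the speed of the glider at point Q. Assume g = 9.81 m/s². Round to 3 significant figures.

v = 11.1 m/s

Energy at P: mgh₁ = (0.118)(9.81)(10.3) = 11.923 J
Friction loss: W_f = μ_k mg d = 1.136 J
At Q: ½mv² + mgh₂ = mgh₁ − W_f
½mv² = 11.923 − 1.136 − 3.4959 = 7.2911 J
v = √(2 × 7.2911/0.118) = 11.12 m/s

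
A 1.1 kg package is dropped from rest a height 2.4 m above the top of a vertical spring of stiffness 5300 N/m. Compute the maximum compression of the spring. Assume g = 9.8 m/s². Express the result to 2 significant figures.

Take the reference level at the top of the uncompressed spring. At max compression the package has fallen H + x and is momentarily at rest:
mg(H + x) = ½kx²
½(5300)x² − (1.1)(9.8)x − (1.1)(9.8)(2.4) = 0
2650x² − 10.78x − 25.87 = 0
x = [10.78 + √(116.2 + 274243)]/(2 × 2650) = 0.1009 m

x = 0.10 m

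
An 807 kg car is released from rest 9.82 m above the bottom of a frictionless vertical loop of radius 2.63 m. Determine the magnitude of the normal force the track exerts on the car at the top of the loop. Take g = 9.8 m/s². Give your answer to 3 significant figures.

N = 19500 N

Energy from release to top (height 2r): mgh = ½mv_top² + mg(2r)
v_top² = 2g(h − 2r) = 2(9.8)(9.82 − 5.260) = 89.376 m²/s²
At the top, both N and weight point toward the centre: N + mg = mv_top²/r
N = m(v_top²/r − g) = 807(89.376/2.63 − 9.8) = 19516 N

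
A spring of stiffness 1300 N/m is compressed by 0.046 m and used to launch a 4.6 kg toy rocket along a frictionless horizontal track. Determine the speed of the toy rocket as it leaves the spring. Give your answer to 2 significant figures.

The toy rocket leaves the spring when the spring is at natural length, so ½kx² = ½mv²
v = x√(k/m) = 0.046 × √(1300/4.6) = 0.7733 m/s

v = 0.77 m/s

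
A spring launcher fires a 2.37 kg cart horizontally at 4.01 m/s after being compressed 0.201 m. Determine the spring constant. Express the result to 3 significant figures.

k = 943 N/m

½kx² = ½mv²
k = mv²/x² = (2.37)(4.01)²/(0.201)² = 943.3 N/m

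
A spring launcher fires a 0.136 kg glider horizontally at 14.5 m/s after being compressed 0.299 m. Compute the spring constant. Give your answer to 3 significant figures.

½kx² = ½mv²
k = mv²/x² = (0.136)(14.5)²/(0.299)² = 319.8 N/m

k = 320 N/m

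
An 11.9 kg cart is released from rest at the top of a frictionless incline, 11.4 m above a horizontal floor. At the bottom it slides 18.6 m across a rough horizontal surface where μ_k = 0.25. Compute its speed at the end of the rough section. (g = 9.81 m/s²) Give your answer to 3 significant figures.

Energy at the top = energy at the end + work done against friction:
mgh = ½mv² + μ_k m g d
W_f = μ_k mg d = (0.25)(11.9)(9.81)(18.6) = 542.8 J
½mv² = mgh − W_f = 1330.8 − 542.8 = 787.99 J
v = √(2 × 787.99/11.9) = 11.51 m/s

v = 11.5 m/s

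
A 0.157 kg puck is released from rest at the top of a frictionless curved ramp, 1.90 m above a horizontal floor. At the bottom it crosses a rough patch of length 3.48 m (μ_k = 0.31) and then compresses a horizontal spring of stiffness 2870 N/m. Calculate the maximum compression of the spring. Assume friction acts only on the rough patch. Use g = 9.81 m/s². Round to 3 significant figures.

x = 0.0297 m

Initial energy: E₁ = mgh = (0.157)(9.81)(1.90) = 2.9263 J
Friction removes W_f = μ_k mg d = (0.31)(0.157)(9.81)(3.48) = 1.662 J
Energy reaching the spring: E = 2.9263 − 1.662 = 1.2648 J
At max compression ½kx² = E ⇒ x = √(2E/k) = √(2 × 1.2648/2870) = 0.02969 m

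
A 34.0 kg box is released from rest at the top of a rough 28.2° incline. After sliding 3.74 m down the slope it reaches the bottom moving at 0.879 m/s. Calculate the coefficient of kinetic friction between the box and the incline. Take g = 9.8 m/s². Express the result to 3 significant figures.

The energy dissipated by friction is the PE lost minus the KE gained:
mgL sinθ = 588.88 J; ½mv² = 13.135 J
W_f = 588.88 − 13.135 = 575.7 J
μ_k = W_f/(mg cosθ · L) = 575.7/(293.7 × 3.74) = 0.5242

μ_k = 0.524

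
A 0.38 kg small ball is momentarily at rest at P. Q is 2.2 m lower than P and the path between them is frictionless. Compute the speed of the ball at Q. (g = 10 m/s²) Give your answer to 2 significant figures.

v = 6.6 m/s

Mechanical energy is conserved (no friction): mgh = ½mv²
v = √(2gh) = √(2 × 10 × 2.2) = √44.000 = 6.633 m/s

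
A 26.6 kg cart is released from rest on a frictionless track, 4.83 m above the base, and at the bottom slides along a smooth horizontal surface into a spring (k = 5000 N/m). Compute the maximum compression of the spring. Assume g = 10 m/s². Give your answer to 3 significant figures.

Gravitational PE at the top equals spring PE at max compression: mgh = ½kx²
x = √(2mgh/k) = √(2 × 26.6 × 10 × 4.83 / 5000) = 0.7169 m

x = 0.717 m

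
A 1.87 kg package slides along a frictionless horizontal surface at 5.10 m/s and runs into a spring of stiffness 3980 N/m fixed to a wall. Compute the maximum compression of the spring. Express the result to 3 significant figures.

x = 0.111 m

At max compression the package is momentarily at rest: ½mv² = ½kx²
x = v√(m/k) = 5.10 × √(1.87/3980) = 0.1105 m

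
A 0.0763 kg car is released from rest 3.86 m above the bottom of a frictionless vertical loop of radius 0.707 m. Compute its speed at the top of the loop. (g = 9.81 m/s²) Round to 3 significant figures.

Energy conservation: mgh = ½mv_top² + mg(2r)
v_top² = 2g(h − 2r) = 2(9.81)(3.86 − 1.414) = 47.99
v_top = 6.928 m/s

v = 6.93 m/s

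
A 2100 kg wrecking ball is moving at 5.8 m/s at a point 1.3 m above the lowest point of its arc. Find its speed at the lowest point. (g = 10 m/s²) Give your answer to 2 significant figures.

v = 7.7 m/s

Energy conservation between the two points: ½mv₀² + mgh = ½mv²
v² = v₀² + 2gh = (5.8)² + 2(10)(1.3) = 59.640
v = √59.640 = 7.723 m/s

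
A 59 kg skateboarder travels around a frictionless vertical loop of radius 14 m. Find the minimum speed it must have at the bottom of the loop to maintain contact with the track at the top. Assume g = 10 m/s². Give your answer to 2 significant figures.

At the top: mg = mv_top²/r ⇒ v_top² = gr = 140.0 m²/s²
Energy from bottom to top (height 2r): ½mv_bot² = ½mv_top² + mg(2r)
v_bot² = gr + 4gr = 5gr = 700.0
v_bot = √(5gr) = 26.46 m/s

v = 26 m/s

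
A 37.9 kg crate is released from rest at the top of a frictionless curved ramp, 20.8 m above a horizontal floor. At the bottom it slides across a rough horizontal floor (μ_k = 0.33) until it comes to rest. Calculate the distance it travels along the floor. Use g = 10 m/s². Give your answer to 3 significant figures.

d = 63.0 m

Applying the work–energy principle:
At rest all PE has been dissipated by friction: mgh = μ_k m g d
d = h/μ_k = 20.8/0.33 = 63.03 m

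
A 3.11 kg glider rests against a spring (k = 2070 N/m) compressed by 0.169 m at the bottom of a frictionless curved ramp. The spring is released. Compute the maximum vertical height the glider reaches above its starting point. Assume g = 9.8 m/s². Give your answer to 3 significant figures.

Energy conservation from release to the highest point: ½kx² = mgh
h = kx²/(2mg) = (2070)(0.169)²/(2 × 3.11 × 9.8) = 0.9699 m

h = 0.970 m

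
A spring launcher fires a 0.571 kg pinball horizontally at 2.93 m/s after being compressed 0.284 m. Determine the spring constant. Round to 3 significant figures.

Spring PE at full compression equals KE at release: ½kx² = ½mv²
k = mv²/x² = (0.571)(2.93)²/(0.284)² = 60.78 N/m

k = 60.8 N/m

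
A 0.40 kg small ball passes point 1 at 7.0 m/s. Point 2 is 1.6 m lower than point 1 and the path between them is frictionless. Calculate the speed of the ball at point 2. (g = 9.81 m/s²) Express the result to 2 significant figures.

v = 9.0 m/s

Mechanical energy is conserved (no friction): ½mv₀² + mgh = ½mv²
The mass cancels from both sides.
v² = v₀² + 2gh = (7.0)² + 2(9.81)(1.6) = 80.392
v = √80.392 = 8.966 m/s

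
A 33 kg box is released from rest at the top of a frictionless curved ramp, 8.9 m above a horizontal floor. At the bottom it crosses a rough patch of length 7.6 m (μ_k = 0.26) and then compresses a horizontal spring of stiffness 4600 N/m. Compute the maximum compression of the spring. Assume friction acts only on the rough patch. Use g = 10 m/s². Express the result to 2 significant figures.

Initial energy: E₁ = mgh = (33)(10)(8.9) = 2937.0 J
Friction removes W_f = μ_k mg d = (0.26)(33)(10)(7.6) = 652.1 J
Energy reaching the spring: E = 2937.0 − 652.1 = 2284.9 J
At max compression ½kx² = E ⇒ x = √(2E/k) = √(2 × 2284.9/4600) = 0.9967 m

x = 1.0 m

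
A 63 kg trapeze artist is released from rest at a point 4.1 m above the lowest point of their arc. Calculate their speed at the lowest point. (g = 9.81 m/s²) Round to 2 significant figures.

v = 9.0 m/s

Mechanical energy is conserved (no friction): mgh = ½mv²
v = √(2gh) = √(2 × 9.81 × 4.1) = √80.442 = 8.969 m/s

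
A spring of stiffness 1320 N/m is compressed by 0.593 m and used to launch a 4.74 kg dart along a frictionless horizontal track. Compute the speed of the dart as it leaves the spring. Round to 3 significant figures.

v = 9.90 m/s

Conservation of energy: ½kx² = ½mv²
v = x√(k/m) = 0.593 × √(1320/4.74) = 9.896 m/s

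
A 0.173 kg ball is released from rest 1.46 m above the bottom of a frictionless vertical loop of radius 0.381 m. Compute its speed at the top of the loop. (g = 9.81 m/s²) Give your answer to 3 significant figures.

v = 3.70 m/s

Energy conservation: mgh = ½mv_top² + mg(2r)
v_top² = 2g(h − 2r) = 2(9.81)(1.46 − 0.7620) = 13.69
v_top = 3.701 m/s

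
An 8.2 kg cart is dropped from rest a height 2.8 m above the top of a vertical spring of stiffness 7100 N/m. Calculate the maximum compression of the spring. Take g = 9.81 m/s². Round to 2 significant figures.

x = 0.26 m

Let x be the compression. The total drop is H + x, and the cart is instantaneously at rest at max compression, so energy conservation gives:
mg(H + x) = ½kx²
½(7100)x² − (8.2)(9.81)x − (8.2)(9.81)(2.8) = 0
3550x² − 80.44x − 225.2 = 0
x = [80.44 + √(6471 + 3.1984e+06)]/(2 × 3550) = 0.2635 m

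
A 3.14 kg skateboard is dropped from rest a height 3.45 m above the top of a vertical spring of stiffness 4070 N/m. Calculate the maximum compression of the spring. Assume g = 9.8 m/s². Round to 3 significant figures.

x = 0.236 m

Let x be the compression. The total drop is H + x, and the skateboard is instantaneously at rest at max compression, so energy conservation gives:
mg(H + x) = ½kx²
½(4070)x² − (3.14)(9.8)x − (3.14)(9.8)(3.45) = 0
2035x² − 30.77x − 106.2 = 0
x = [30.77 + √(946.9 + 864170)]/(2 × 2035) = 0.2361 m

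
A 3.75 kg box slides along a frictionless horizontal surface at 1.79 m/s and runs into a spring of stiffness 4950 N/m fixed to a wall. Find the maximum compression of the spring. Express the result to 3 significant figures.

x = 0.0493 m

Conservation of energy between contact and max compression: ½mv² = ½kx²
x = v√(m/k) = 1.79 × √(3.75/4950) = 0.04927 m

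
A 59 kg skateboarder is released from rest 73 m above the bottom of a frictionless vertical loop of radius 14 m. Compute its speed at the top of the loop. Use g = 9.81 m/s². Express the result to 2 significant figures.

v = 30 m/s

Energy conservation: mgh = ½mv_top² + mg(2r)
v_top² = 2g(h − 2r) = 2(9.81)(73 − 28.00) = 882.9
v_top = 29.71 m/s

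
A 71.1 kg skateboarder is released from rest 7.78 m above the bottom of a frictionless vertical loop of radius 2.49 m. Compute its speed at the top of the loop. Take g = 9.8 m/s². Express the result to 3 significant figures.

Energy conservation: mgh = ½mv_top² + mg(2r)
v_top² = 2g(h − 2r) = 2(9.8)(7.78 − 4.980) = 54.88
v_top = 7.408 m/s

v = 7.41 m/s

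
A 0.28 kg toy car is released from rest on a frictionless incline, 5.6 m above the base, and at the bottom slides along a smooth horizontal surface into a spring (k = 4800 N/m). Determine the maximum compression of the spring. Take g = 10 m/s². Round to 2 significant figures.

Gravitational PE at the top equals spring PE at max compression: mgh = ½kx²
x = √(2mgh/k) = √(2 × 0.28 × 10 × 5.6 / 4800) = 0.08083 m

x = 0.081 m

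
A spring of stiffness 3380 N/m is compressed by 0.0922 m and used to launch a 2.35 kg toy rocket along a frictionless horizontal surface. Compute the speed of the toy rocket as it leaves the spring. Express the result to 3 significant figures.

Conservation of energy: ½kx² = ½mv²
v = x√(k/m) = 0.0922 × √(3380/2.35) = 3.497 m/s

v = 3.50 m/s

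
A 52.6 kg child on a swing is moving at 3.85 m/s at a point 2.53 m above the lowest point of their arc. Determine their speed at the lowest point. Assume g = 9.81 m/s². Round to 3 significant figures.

v = 8.03 m/s

Energy conservation between the two points: ½mv₀² + mgh = ½mv²
v² = v₀² + 2gh = (3.85)² + 2(9.81)(2.53) = 64.461
v = √64.461 = 8.029 m/s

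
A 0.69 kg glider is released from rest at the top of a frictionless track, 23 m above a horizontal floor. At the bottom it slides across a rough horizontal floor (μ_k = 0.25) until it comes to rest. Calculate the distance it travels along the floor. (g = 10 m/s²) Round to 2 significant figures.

Applying the work–energy principle:
At rest all PE has been dissipated by friction: mgh = μ_k m g d
d = h/μ_k = 23/0.25 = 92.00 m

d = 92 m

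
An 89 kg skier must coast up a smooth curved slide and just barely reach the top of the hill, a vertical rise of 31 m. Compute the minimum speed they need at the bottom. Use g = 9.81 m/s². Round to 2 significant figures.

v = 25 m/s

At the top they are momentarily at rest, so all KE converts to PE: ½mv² = mgh
v = √(2gh) = √(2 × 9.81 × 31) = 24.66 m/s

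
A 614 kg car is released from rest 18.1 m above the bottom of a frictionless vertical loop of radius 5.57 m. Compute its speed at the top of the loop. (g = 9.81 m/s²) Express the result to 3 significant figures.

v = 11.7 m/s

Energy conservation: mgh = ½mv_top² + mg(2r)
v_top² = 2g(h − 2r) = 2(9.81)(18.1 − 11.14) = 136.6
v_top = 11.69 m/s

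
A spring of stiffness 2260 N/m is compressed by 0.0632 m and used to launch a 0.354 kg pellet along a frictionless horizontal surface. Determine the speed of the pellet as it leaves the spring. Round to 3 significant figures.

The pellet leaves the spring when the spring is at natural length, so ½kx² = ½mv²
v = x√(k/m) = 0.0632 × √(2260/0.354) = 5.050 m/s

v = 5.05 m/s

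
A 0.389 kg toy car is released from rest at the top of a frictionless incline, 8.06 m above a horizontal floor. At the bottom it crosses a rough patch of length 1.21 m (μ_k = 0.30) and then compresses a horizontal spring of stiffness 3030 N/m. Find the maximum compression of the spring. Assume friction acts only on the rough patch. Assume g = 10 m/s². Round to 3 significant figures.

x = 0.141 m

Initial energy: E₁ = mgh = (0.389)(10)(8.06) = 31.353 J
Friction removes W_f = μ_k mg d = (0.30)(0.389)(10)(1.21) = 1.412 J
Energy reaching the spring: E = 31.353 − 1.412 = 29.941 J
At max compression ½kx² = E ⇒ x = √(2E/k) = √(2 × 29.941/3030) = 0.1406 m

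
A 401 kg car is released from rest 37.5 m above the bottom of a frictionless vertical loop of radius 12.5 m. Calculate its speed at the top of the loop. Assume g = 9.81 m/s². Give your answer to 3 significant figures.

Energy conservation: mgh = ½mv_top² + mg(2r)
v_top² = 2g(h − 2r) = 2(9.81)(37.5 − 25.00) = 245.2
v_top = 15.66 m/s

v = 15.7 m/s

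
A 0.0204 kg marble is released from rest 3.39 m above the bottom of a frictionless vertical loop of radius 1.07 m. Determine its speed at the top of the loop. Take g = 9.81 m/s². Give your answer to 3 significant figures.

v = 4.95 m/s

Energy conservation: mgh = ½mv_top² + mg(2r)
v_top² = 2g(h − 2r) = 2(9.81)(3.39 − 2.140) = 24.53
v_top = 4.952 m/s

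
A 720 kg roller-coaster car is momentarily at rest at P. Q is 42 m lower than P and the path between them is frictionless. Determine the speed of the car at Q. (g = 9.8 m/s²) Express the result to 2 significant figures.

v = 29 m/s

By conservation of mechanical energy, mgh = ½mv²
v = √(2gh) = √(2 × 9.8 × 42) = √823.20 = 28.69 m/s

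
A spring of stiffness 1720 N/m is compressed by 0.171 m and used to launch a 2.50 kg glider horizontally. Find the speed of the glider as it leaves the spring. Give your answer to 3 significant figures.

The glider leaves the spring when the spring is at natural length, so ½kx² = ½mv²
v = x√(k/m) = 0.171 × √(1720/2.50) = 4.485 m/s

v = 4.49 m/s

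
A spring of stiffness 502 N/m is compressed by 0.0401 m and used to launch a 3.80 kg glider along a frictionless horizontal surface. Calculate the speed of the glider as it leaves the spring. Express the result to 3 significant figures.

v = 0.461 m/s

Conservation of energy: ½kx² = ½mv²
v = x√(k/m) = 0.0401 × √(502/3.80) = 0.4609 m/s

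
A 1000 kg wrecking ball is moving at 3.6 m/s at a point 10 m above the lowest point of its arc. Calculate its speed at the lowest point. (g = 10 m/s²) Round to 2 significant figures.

By conservation of mechanical energy, ½mv₀² + mgh = ½mv²
v² = v₀² + 2gh = (3.6)² + 2(10)(10) = 212.96
v = √212.96 = 14.59 m/s

v = 15 m/s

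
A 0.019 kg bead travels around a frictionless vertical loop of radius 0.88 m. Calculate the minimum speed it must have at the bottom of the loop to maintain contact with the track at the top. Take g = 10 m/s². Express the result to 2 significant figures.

At the top: mg = mv_top²/r ⇒ v_top² = gr = 8.800 m²/s²
Energy from bottom to top (height 2r): ½mv_bot² = ½mv_top² + mg(2r)
v_bot² = gr + 4gr = 5gr = 44.00
v_bot = √(5gr) = 6.633 m/s

v = 6.6 m/s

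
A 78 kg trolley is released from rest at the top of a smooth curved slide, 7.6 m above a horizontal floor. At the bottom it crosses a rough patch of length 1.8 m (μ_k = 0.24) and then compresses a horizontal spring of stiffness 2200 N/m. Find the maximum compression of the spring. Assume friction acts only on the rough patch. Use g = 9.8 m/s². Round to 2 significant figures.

x = 2.2 m

Initial energy: E₁ = mgh = (78)(9.8)(7.6) = 5809.4 J
Friction removes W_f = μ_k mg d = (0.24)(78)(9.8)(1.8) = 330.2 J
Energy reaching the spring: E = 5809.4 − 330.2 = 5479.2 J
At max compression ½kx² = E ⇒ x = √(2E/k) = √(2 × 5479.2/2200) = 2.232 m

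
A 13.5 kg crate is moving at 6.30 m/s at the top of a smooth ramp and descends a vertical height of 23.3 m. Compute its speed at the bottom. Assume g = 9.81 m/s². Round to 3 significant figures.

Equating total energy at the two states: ½mv₀² + mgh = ½mv²
v² = v₀² + 2gh = (6.30)² + 2(9.81)(23.3) = 496.84
v = √496.84 = 22.29 m/s

v = 22.3 m/s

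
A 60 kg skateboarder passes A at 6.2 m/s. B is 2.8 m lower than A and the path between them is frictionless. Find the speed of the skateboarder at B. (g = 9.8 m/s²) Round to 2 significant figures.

v = 9.7 m/s

Mechanical energy is conserved (no friction): ½mv₀² + mgh = ½mv²
v² = v₀² + 2gh = (6.2)² + 2(9.8)(2.8) = 93.320
v = √93.320 = 9.660 m/s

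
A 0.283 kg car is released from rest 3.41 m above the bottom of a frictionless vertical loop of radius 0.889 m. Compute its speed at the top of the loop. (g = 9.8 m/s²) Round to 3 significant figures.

Energy conservation: mgh = ½mv_top² + mg(2r)
v_top² = 2g(h − 2r) = 2(9.8)(3.41 − 1.778) = 31.99
v_top = 5.656 m/s

v = 5.66 m/s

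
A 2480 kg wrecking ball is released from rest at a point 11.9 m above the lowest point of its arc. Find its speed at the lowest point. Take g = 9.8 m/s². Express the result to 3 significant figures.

v = 15.3 m/s

Mechanical energy is conserved (no friction): mgh = ½mv²
v = √(2gh) = √(2 × 9.8 × 11.9) = √233.24 = 15.27 m/s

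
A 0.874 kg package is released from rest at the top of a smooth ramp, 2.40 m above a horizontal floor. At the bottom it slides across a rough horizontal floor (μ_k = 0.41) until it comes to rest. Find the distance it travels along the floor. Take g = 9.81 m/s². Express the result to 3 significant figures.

Energy at the top = energy at the end + work done against friction:
At rest all PE has been dissipated by friction: mgh = μ_k m g d
d = h/μ_k = 2.40/0.41 = 5.854 m

d = 5.85 m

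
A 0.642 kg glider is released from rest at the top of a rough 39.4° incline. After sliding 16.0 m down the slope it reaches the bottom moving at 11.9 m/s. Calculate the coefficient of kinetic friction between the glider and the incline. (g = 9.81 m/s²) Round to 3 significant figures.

mgh = ½mv² + μ_k (mg cosθ) L, with h = L sinθ
mgL sinθ = 63.961 J; ½mv² = 45.457 J
W_f = 63.961 − 45.457 = 18.50 J
μ_k = W_f/(mg cosθ · L) = 18.50/(4.867 × 16.0) = 0.2376

μ_k = 0.238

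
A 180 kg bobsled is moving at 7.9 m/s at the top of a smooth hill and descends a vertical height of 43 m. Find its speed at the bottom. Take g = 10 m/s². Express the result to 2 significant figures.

Energy conservation between the two points: ½mv₀² + mgh = ½mv²
v² = v₀² + 2gh = (7.9)² + 2(10)(43) = 922.41
v = √922.41 = 30.37 m/s

v = 30 m/s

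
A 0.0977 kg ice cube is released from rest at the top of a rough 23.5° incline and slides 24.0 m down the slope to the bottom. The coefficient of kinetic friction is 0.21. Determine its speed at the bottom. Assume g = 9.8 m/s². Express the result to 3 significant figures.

v = 9.85 m/s

Taking the bottom as reference, mgh = ½mv² + μ_k N L with h = L sinθ, N = mg cosθ:
mgh = mgL sinθ = (0.0977)(9.8)(24.0)sin23.5° = 9.1629 J
W_f = μ_k mg cosθ · L = (0.21)(0.0977)(9.8)cos23.5°·24.0 = 4.425 J
½mv² = 9.1629 − 4.425 = 4.7375 J
v = √(2 × 4.7375/0.0977) = 9.848 m/s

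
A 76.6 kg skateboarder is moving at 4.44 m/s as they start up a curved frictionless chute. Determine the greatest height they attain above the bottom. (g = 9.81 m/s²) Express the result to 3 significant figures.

By energy conservation, ½mv² = mgh
h = v²/(2g) = 4.44²/(2 × 9.81) = 1.005 m

h = 1.00 m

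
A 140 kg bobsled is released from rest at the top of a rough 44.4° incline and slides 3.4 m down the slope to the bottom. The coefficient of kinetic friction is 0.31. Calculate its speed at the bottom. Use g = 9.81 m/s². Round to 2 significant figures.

Taking the bottom as reference, mgh = ½mv² + μ_k N L with h = L sinθ, N = mg cosθ:
mgh = mgL sinθ = (140)(9.81)(3.4)sin44.4° = 3267.1 J
W_f = μ_k mg cosθ · L = (0.31)(140)(9.81)cos44.4°·3.4 = 1034 J
½mv² = 3267.1 − 1034 = 2232.9 J
v = √(2 × 2232.9/140) = 5.648 m/s

v = 5.6 m/s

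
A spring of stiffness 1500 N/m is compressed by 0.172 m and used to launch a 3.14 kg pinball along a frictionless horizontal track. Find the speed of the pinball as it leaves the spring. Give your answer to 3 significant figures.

The pinball leaves the spring when the spring is at natural length, so ½kx² = ½mv²
v = x√(k/m) = 0.172 × √(1500/3.14) = 3.759 m/s

v = 3.76 m/s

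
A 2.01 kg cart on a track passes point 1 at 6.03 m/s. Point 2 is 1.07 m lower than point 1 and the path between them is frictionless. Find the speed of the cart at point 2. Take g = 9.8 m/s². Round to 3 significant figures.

v = 7.57 m/s

By conservation of mechanical energy, ½mv₀² + mgh = ½mv²
The mass cancels from both sides.
v² = v₀² + 2gh = (6.03)² + 2(9.8)(1.07) = 57.333
v = √57.333 = 7.572 m/s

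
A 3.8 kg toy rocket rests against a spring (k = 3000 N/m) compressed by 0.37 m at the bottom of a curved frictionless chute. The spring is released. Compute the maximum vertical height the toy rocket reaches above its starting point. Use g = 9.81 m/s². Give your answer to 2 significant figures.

h = 5.5 m

At maximum height the toy rocket is at rest, so ½kx² = mgh
h = kx²/(2mg) = (3000)(0.37)²/(2 × 3.8 × 9.81) = 5.509 m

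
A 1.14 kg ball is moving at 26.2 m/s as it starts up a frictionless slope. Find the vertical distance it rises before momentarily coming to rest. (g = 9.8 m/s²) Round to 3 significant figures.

By energy conservation, ½mv² = mgh
h = v²/(2g) = 26.2²/(2 × 9.8) = 35.02 m

h = 35.0 m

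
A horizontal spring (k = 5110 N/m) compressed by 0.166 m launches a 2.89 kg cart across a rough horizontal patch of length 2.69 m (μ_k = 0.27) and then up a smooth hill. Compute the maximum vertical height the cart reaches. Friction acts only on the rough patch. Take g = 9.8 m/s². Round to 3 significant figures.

Spring energy: E₀ = ½kx² = ½(5110)(0.166)² = 70.406 J
Friction: W_f = μ_k mg d = (0.27)(2.89)(9.8)(2.69) = 20.57 J
Energy at base of ramp: E = 70.406 − 20.57 = 49.835 J
At max height all remaining energy is PE: mgh = E ⇒ h = E/(mg) = 49.835/(2.89 × 9.8) = 1.760 m

h = 1.76 m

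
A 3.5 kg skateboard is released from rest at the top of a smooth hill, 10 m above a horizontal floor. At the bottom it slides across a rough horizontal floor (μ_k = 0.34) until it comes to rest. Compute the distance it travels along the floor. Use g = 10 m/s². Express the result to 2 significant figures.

Energy at the top = energy at the end + work done against friction:
At rest all PE has been dissipated by friction: mgh = μ_k m g d
d = h/μ_k = 10/0.34 = 29.41 m

d = 29 m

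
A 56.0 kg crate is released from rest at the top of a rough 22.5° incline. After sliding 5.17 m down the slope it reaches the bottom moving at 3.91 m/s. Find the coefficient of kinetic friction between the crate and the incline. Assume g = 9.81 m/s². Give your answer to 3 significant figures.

The energy dissipated by friction is the PE lost minus the KE gained:
mgL sinθ = 1086.9 J; ½mv² = 428.07 J
W_f = 1086.9 − 428.07 = 658.8 J
μ_k = W_f/(mg cosθ · L) = 658.8/(507.5 × 5.17) = 0.2511

μ_k = 0.251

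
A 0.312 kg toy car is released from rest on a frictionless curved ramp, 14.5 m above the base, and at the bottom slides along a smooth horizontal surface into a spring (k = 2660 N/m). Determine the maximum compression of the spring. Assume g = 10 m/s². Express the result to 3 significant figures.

At max compression the car is momentarily at rest: mgh = ½kx²
x = √(2mgh/k) = √(2 × 0.312 × 10 × 14.5 / 2660) = 0.1844 m

x = 0.184 m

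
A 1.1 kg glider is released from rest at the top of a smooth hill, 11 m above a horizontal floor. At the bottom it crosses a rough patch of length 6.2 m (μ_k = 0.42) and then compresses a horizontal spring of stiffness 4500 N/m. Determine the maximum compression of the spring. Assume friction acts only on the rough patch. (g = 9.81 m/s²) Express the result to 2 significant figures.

Initial energy: E₁ = mgh = (1.1)(9.81)(11) = 118.70 J
Friction removes W_f = μ_k mg d = (0.42)(1.1)(9.81)(6.2) = 28.10 J
Energy reaching the spring: E = 118.70 − 28.10 = 90.601 J
At max compression ½kx² = E ⇒ x = √(2E/k) = √(2 × 90.601/4500) = 0.2007 m

x = 0.20 m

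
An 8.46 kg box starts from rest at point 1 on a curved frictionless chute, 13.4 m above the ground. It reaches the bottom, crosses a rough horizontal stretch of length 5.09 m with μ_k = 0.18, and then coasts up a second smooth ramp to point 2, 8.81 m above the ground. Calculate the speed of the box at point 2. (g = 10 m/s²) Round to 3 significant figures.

Energy at 1: mgh₁ = (8.46)(10)(13.4) = 1133.6 J
Friction loss: W_f = μ_k mg d = 77.51 J
At 2: ½mv² + mgh₂ = mgh₁ − W_f
½mv² = 1133.6 − 77.51 − 745.33 = 310.80 J
v = √(2 × 310.80/8.46) = 8.572 m/s

v = 8.57 m/s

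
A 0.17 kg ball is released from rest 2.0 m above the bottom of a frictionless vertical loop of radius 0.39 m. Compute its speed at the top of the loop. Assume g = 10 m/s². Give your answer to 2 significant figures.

v = 4.9 m/s

Energy conservation: mgh = ½mv_top² + mg(2r)
v_top² = 2g(h − 2r) = 2(10)(2.0 − 0.7800) = 24.40
v_top = 4.940 m/s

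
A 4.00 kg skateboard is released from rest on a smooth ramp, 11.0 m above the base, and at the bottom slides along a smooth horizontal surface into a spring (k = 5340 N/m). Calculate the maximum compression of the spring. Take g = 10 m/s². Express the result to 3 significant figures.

At max compression the skateboard is momentarily at rest: mgh = ½kx²
x = √(2mgh/k) = √(2 × 4.00 × 10 × 11.0 / 5340) = 0.4059 m

x = 0.406 m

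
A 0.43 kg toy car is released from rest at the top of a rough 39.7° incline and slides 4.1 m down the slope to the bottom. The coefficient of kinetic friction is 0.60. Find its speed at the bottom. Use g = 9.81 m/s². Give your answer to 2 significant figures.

v = 3.8 m/s

Work–energy: mg(L sinθ) − μ_k(mg cosθ)L = ½mv²
mgh = mgL sinθ = (0.43)(9.81)(4.1)sin39.7° = 11.048 J
W_f = μ_k mg cosθ · L = (0.60)(0.43)(9.81)cos39.7°·4.1 = 7.984 J
½mv² = 11.048 − 7.984 = 3.0634 J
v = √(2 × 3.0634/0.43) = 3.775 m/s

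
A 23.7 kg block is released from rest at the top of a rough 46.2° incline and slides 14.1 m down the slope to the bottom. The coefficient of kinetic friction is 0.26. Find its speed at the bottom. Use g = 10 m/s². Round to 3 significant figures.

v = 12.4 m/s

Energy: mgh = ½mv² + W_f, with h = L sinθ and W_f = μ_k (mg cosθ) L
mgh = mgL sinθ = (23.7)(10)(14.1)sin46.2° = 2411.9 J
W_f = μ_k mg cosθ · L = (0.26)(23.7)(10)cos46.2°·14.1 = 601.4 J
½mv² = 2411.9 − 601.4 = 1810.5 J
v = √(2 × 1810.5/23.7) = 12.36 m/s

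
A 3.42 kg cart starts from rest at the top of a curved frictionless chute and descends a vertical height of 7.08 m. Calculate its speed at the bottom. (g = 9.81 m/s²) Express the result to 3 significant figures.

By conservation of mechanical energy, mgh = ½mv²
v = √(2gh) = √(2 × 9.81 × 7.08) = √138.91 = 11.79 m/s

v = 11.8 m/s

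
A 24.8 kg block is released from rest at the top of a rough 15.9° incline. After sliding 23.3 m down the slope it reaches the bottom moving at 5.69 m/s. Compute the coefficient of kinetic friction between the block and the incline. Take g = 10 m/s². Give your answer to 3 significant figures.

μ_k = 0.213

The energy dissipated by friction is the PE lost minus the KE gained:
mgL sinθ = 1583.0 J; ½mv² = 401.46 J
W_f = 1583.0 − 401.46 = 1182 J
μ_k = W_f/(mg cosθ · L) = 1182/(238.5 × 23.3) = 0.2126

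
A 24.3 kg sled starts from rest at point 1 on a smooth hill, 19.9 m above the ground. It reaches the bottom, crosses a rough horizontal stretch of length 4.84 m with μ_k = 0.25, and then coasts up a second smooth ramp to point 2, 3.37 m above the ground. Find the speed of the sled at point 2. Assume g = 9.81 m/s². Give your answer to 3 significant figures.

v = 17.3 m/s

Energy at 1: mgh₁ = (24.3)(9.81)(19.9) = 4743.8 J
Friction loss: W_f = μ_k mg d = 288.4 J
At 2: ½mv² + mgh₂ = mgh₁ − W_f
½mv² = 4743.8 − 288.4 − 803.35 = 3652.0 J
v = √(2 × 3652.0/24.3) = 17.34 m/s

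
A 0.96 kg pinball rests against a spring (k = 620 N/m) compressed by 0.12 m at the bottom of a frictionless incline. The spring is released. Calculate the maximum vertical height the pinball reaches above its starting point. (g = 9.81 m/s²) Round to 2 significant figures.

All spring PE becomes gravitational PE at the highest point: ½kx² = mgh
h = kx²/(2mg) = (620)(0.12)²/(2 × 0.96 × 9.81) = 0.4740 m

h = 0.47 m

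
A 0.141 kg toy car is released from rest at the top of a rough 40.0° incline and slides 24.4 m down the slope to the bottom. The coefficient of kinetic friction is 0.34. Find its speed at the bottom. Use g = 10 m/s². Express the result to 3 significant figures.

Taking the bottom as reference, mgh = ½mv² + μ_k N L with h = L sinθ, N = mg cosθ:
mgh = mgL sinθ = (0.141)(10)(24.4)sin40.0° = 22.114 J
W_f = μ_k mg cosθ · L = (0.34)(0.141)(10)cos40.0°·24.4 = 8.961 J
½mv² = 22.114 − 8.961 = 13.154 J
v = √(2 × 13.154/0.141) = 13.66 m/s

v = 13.7 m/s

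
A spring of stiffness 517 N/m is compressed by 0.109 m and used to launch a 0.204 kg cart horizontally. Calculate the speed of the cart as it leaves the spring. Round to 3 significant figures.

v = 5.49 m/s

Spring PE converts entirely to kinetic energy: ½kx² = ½mv²
v = x√(k/m) = 0.109 × √(517/0.204) = 5.487 m/s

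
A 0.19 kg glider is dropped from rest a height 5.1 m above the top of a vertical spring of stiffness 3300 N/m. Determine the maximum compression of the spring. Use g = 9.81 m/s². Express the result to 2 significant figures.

x = 0.076 m

Measuring PE from the top of the relaxed spring, at max compression the glider has dropped H + x with zero KE, so:
mg(H + x) = ½kx²
½(3300)x² − (0.19)(9.81)x − (0.19)(9.81)(5.1) = 0
1650x² − 1.864x − 9.506 = 0
x = [1.864 + √(3.474 + 62739)]/(2 × 1650) = 0.07647 m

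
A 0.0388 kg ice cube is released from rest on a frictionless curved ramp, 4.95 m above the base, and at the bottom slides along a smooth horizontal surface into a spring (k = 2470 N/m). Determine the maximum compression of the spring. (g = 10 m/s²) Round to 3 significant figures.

Energy conservation (no friction) from release to max compression: mgh = ½kx²
x = √(2mgh/k) = √(2 × 0.0388 × 10 × 4.95 / 2470) = 0.03944 m

x = 0.0394 m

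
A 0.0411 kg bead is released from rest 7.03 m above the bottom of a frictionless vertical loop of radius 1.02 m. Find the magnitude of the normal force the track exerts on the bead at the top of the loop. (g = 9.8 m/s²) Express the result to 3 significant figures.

N = 3.54 N

Energy from release to top (height 2r): mgh = ½mv_top² + mg(2r)
v_top² = 2g(h − 2r) = 2(9.8)(7.03 − 2.040) = 97.804 m²/s²
At the top, both N and weight point toward the centre: N + mg = mv_top²/r
N = m(v_top²/r − g) = 0.0411(97.804/1.02 − 9.8) = 3.538 N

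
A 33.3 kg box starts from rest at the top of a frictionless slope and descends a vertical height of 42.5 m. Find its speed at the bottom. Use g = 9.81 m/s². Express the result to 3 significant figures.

v = 28.9 m/s

Mechanical energy is conserved (no friction): mgh = ½mv²
v = √(2gh) = √(2 × 9.81 × 42.5) = √833.85 = 28.88 m/s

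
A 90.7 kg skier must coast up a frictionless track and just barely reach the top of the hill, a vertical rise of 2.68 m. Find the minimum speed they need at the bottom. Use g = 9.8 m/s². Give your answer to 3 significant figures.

v = 7.25 m/s

At the top they are momentarily at rest, so all KE converts to PE: ½mv² = mgh
v = √(2gh) = √(2 × 9.8 × 2.68) = 7.248 m/s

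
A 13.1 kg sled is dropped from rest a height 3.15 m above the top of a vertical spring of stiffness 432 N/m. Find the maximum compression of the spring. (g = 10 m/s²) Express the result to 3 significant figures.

x = 1.72 m

Let x be the compression. The total drop is H + x, and the sled is instantaneously at rest at max compression, so energy conservation gives:
mg(H + x) = ½kx²
½(432)x² − (13.1)(10)x − (13.1)(10)(3.15) = 0
216.0x² − 131.0x − 412.6 = 0
x = [131.0 + √(17161 + 356530)]/(2 × 216.0) = 1.718 m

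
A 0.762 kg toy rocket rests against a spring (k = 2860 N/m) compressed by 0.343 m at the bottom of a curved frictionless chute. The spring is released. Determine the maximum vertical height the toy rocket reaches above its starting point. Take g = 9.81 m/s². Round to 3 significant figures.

Energy conservation from release to the highest point: ½kx² = mgh
h = kx²/(2mg) = (2860)(0.343)²/(2 × 0.762 × 9.81) = 22.51 m

h = 22.5 m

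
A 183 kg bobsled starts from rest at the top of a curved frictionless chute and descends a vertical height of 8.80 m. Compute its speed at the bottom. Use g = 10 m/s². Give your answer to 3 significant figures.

v = 13.3 m/s

By conservation of mechanical energy, mgh = ½mv²
v = √(2gh) = √(2 × 10 × 8.80) = √176.00 = 13.27 m/s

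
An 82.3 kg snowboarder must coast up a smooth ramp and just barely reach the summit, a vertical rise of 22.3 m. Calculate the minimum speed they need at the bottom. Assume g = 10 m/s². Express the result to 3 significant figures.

At the top they are momentarily at rest, so all KE converts to PE: ½mv² = mgh
v = √(2gh) = √(2 × 10 × 22.3) = 21.12 m/s

v = 21.1 m/s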